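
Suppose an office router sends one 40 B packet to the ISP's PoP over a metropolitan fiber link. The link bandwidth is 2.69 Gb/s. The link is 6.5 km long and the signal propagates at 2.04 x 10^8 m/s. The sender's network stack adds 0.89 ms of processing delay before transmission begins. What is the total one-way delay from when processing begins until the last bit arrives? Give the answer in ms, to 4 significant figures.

0.9220 ms

L = 40 × 8 = 320 bits.
Transmission delay = L/R = 320 / 2690000000 = 0.000118959 ms.
Propagation delay = d/s = 6500 m / 204000000 m/s = 0.0318627 ms.
Plus processing delay 0.89 ms = 0.89 ms.
Total = 0.9220 ms.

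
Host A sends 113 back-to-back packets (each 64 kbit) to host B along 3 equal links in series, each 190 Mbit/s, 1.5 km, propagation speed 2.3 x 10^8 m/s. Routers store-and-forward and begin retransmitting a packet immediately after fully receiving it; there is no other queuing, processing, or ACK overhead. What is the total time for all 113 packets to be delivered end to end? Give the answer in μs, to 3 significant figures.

38800 μs

Per-hop transmission t_tx = L/R = 64000/190000000 = 336.842 μs.
Per-hop propagation t_prop = 1500/2.3e+08 = 6.52174 μs.
Pipeline fill: first packet needs 3·t_tx to clear all hops; remaining 112 packets each add one t_tx.
Total = (3+113-1)·t_tx + 3·t_prop = 115·336.842 + 3·6.52174 = 38800 μs.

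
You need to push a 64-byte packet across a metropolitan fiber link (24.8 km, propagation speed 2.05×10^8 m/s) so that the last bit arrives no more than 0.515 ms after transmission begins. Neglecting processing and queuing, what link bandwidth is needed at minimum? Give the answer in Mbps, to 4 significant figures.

L = 512 bits.
Propagation delay = 24800 / 2.05e+08 = 0.120976 ms.
Transmission budget = 0.515 − 0.120976 = 0.394024 ms.
R ≥ L / t_tx = 512 bits / 0.000394024 s = 1.299 Mbps.

1.299 Mbps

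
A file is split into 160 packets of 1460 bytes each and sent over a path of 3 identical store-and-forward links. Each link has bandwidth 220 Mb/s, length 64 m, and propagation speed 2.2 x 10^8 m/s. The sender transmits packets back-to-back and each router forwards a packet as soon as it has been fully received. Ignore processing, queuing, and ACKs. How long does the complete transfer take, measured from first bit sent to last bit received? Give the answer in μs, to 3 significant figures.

8600 μs

Per-hop transmission t_tx = L/R = 11680/220000000 = 53.0909 μs.
Per-hop propagation t_prop = 64/2.2e+08 = 0.290909 μs.
Pipeline fill: first packet needs 3·t_tx to clear all hops; remaining 159 packets each add one t_tx.
Total = (3+160-1)·t_tx + 3·t_prop = 162·53.0909 + 3·0.290909 = 8600 μs.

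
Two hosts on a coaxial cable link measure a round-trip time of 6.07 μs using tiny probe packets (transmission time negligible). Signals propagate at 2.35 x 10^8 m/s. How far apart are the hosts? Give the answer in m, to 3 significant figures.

713 m

One-way propagation = RTT/2 = 3.035 μs.
d = s × t = 235000000 × 3.035e-06 = 713 m.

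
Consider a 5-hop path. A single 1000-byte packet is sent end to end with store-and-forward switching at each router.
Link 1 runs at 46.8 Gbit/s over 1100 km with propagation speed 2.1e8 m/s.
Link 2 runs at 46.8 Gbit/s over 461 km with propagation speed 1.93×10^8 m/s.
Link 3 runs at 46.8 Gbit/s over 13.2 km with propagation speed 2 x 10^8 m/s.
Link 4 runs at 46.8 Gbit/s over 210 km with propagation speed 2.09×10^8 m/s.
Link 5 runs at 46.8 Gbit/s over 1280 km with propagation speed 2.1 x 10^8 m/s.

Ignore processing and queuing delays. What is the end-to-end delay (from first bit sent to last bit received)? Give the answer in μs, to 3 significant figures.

14800 μs

L = 1000 × 8 = 8000 bits.
Transmission delay per hop = L/R = 8000/46800000000 = 0.17094 μs; 5 hops → 0.854701 μs.
Propagation delays (d/s per hop): 5238.1, 2388.6, 66, 1004.78, 6095.24 μs; sum = 14792.7 μs.
End-to-end = 14800 μs.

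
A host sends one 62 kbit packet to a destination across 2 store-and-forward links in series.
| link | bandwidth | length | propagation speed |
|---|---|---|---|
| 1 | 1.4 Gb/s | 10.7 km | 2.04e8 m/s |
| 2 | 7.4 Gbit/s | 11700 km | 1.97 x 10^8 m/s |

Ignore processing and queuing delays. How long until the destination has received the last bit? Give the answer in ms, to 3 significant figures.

59.5 ms

L = 62000 bits.
Transmission delays (L/R per hop): 0.0442857, 0.00837838 ms; sum = 0.0526641 ms.
Propagation delays (d/s per hop): 0.052451, 59.3909 ms; sum = 59.4433 ms.
End-to-end = 59.5 ms.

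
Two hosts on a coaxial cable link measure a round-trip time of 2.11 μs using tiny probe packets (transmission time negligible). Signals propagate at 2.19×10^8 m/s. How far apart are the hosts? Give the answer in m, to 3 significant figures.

One-way propagation = RTT/2 = 1.055 μs.
d = s × t = 219000000 × 1.055e-06 = 231 m.

231 m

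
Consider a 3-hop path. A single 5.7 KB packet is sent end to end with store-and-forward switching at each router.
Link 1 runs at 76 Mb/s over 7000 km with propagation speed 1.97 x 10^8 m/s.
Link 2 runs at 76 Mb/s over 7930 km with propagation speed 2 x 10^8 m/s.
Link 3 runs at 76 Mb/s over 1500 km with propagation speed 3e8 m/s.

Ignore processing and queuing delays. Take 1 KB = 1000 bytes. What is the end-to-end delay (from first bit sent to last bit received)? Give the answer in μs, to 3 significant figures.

L = 45600 bits.
Transmission delay per hop = L/R = 45600/76000000 = 600 μs; 3 hops → 1800 μs.
Propagation delays (d/s per hop): 35533, 39650, 5000 μs; sum = 80183 μs.
End-to-end = 82000 μs.

82000 μs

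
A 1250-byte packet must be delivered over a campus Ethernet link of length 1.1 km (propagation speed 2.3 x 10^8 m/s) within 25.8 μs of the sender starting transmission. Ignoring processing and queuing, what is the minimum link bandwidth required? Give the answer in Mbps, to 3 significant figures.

L = 10000 bits.
Propagation delay = 1100 / 2.3e+08 = 4.78261 μs.
Transmission budget = 25.8 − 4.78261 = 21.0174 μs.
R ≥ L / t_tx = 10000 bits / 2.10174e-05 s = 476 Mbps.

476 Mbps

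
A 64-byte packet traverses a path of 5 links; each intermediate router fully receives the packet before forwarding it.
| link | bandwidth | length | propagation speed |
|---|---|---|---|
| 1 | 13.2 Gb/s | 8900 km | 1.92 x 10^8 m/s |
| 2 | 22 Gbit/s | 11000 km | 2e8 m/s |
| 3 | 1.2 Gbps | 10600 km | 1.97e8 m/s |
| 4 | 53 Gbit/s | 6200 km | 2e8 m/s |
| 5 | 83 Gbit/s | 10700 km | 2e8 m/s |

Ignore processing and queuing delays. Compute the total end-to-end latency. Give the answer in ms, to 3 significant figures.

L = 64 × 8 = 512 bits.
Transmission delays (L/R per hop): 3.87879e-05, 2.32727e-05, 0.000426667, 9.66038e-06, 6.16867e-06 ms; sum = 0.000504556 ms.
Propagation delays (d/s per hop): 46.3542, 55, 53.8071, 31, 53.5 ms; sum = 239.661 ms.
End-to-end = 240 ms.

240 ms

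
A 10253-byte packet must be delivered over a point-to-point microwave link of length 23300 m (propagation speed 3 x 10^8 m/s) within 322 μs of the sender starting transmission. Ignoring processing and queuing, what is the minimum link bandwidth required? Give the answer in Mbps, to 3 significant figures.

L = 82024 bits.
Propagation delay = 23300 / 300000000 = 77.6667 μs.
Transmission budget = 322 − 77.6667 = 244.333 μs.
R ≥ L / t_tx = 82024 bits / 0.000244333 s = 336 Mbps.

336 Mbps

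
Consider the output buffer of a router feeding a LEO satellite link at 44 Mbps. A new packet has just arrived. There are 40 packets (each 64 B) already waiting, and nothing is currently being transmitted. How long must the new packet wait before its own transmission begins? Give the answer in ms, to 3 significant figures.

0.465 ms

Each queued packet: L/R = 512/44000000 = 0.0116364 ms.
40 queued → 0.465455 ms.
Queuing delay = 0.465 ms.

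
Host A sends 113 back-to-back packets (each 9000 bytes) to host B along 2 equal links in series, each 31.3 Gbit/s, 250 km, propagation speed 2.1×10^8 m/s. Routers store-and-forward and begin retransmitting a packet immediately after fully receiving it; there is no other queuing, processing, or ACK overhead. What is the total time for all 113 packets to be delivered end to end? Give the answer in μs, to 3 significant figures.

Per-hop transmission t_tx = L/R = 72000/31300000000 = 2.30032 μs.
Per-hop propagation t_prop = 250000/210000000 = 1190.48 μs.
Pipeline fill: first packet needs 2·t_tx to clear all hops; remaining 112 packets each add one t_tx.
Total = (2+113-1)·t_tx + 2·t_prop = 114·2.30032 + 2·1190.48 = 2640 μs.

2640 μs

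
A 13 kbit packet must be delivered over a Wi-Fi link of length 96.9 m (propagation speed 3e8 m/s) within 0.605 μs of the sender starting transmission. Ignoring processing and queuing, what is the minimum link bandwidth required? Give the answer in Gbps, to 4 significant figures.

46.10 Gbps

Propagation delay = 96.9 / 300000000 = 0.323 μs.
Transmission budget = 0.605 − 0.323 = 0.282 μs.
R ≥ L / t_tx = 13000 bits / 2.82e-07 s = 46.10 Gbps.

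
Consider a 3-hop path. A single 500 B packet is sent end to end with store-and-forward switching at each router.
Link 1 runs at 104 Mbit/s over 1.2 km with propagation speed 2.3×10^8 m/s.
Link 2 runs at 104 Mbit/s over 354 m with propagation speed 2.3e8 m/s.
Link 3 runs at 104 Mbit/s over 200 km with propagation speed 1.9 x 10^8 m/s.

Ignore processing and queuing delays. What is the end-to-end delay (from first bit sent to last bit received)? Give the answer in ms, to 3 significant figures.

1.17 ms

L = 500 × 8 = 4000 bits.
Transmission delay per hop = L/R = 4000/104000000 = 0.0384615 ms; 3 hops → 0.115385 ms.
Propagation delays (d/s per hop): 0.00521739, 0.00153913, 1.05263 ms; sum = 1.05939 ms.
End-to-end = 1.17 ms.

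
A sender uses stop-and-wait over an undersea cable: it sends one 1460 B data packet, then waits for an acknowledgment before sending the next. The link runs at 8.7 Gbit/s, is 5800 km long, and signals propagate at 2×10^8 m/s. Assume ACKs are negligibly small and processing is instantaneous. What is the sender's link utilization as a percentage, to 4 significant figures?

0.002315 %

t_tx = L/R = 11680/8700000000 = 1.34253e-06 s.
t_prop = 5800000/200000000 = 0.029 s; RTT = 0.058 s.
Cycle = t_tx + RTT = 0.0580013 s.
Utilization = t_tx / cycle = 1.34253e-06/0.0580013 = 0.002315 %.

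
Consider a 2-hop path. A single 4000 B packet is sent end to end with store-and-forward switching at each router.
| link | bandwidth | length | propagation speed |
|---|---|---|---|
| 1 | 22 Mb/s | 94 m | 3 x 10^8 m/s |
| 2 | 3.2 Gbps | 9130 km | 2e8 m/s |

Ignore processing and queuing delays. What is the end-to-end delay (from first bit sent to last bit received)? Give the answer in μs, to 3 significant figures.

L = 4000 × 8 = 32000 bits.
Transmission delays (L/R per hop): 1454.55, 10 μs; sum = 1464.55 μs.
Propagation delays (d/s per hop): 0.313333, 45650 μs; sum = 45650.3 μs.
End-to-end = 47100 μs.

47100 μs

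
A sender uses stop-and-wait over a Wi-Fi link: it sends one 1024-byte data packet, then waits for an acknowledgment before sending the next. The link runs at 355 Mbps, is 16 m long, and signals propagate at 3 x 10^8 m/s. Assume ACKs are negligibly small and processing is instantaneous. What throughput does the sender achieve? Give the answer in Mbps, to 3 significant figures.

353 Mbps

t_tx = L/R = 8192/355000000 = 2.30761e-05 s.
t_prop = 16/300000000 = 5.33333e-08 s; RTT = 1.06667e-07 s.
Cycle = t_tx + RTT = 2.31827e-05 s.
Throughput = L / cycle = 8192 / 2.31827e-05 = 353 Mbps.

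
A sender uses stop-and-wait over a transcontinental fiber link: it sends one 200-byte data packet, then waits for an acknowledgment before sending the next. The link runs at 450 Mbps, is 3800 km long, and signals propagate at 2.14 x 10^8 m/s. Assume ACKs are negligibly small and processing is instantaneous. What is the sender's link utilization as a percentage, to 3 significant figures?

t_tx = L/R = 1600/450000000 = 3.55556e-06 s.
t_prop = 3800000/214000000 = 0.017757 s; RTT = 0.035514 s.
Cycle = t_tx + RTT = 0.0355176 s.
Utilization = t_tx / cycle = 3.55556e-06/0.0355176 = 0.0100 %.

0.0100 %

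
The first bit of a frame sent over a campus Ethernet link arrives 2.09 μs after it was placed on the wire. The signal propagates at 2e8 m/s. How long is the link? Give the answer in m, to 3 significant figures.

418 m

d = s × t_prop = 200000000 × 2.09e-06 = 418 m.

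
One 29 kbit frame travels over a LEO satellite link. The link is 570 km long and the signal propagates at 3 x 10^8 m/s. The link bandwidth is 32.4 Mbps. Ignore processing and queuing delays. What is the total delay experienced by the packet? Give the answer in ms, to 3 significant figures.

2.80 ms

L = 29000 bits.
Transmission delay = L/R = 29000 / 32400000 = 0.895062 ms.
Propagation delay = d/s = 570000 m / 300000000 m/s = 1.9 ms.
Total = 2.80 ms.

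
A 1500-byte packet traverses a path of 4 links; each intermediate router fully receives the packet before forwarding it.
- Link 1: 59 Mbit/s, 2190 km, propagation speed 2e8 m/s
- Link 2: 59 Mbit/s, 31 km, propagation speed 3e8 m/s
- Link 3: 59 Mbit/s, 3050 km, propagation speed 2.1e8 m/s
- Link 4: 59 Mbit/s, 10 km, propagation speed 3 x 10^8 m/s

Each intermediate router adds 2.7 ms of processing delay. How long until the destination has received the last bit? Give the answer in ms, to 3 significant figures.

L = 1500 × 8 = 12000 bits.
Transmission delay per hop = L/R = 12000/59000000 = 0.20339 ms; 4 hops → 0.813559 ms.
Propagation delays (d/s per hop): 10.95, 0.103333, 14.5238, 0.0333333 ms; sum = 25.6105 ms.
Processing at 3 router(s): 3 × 2.7 ms = 8.1 ms.
End-to-end = 34.5 ms.

34.5 ms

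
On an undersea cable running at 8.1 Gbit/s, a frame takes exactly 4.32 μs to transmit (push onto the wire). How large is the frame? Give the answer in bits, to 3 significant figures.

35000 bits

L = R × t_tx = 8100000000 b/s × 4.32e-06 s = 34992 bits.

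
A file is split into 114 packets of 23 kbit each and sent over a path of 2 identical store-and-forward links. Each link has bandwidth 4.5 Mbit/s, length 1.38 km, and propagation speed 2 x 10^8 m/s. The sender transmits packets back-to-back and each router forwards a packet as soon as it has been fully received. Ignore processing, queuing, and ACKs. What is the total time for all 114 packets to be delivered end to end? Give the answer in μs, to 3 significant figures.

588000 μs

Per-hop transmission t_tx = L/R = 23000/4500000 = 5111.11 μs.
Per-hop propagation t_prop = 1380/200000000 = 6.9 μs.
Pipeline fill: first packet needs 2·t_tx to clear all hops; remaining 113 packets each add one t_tx.
Total = (2+114-1)·t_tx + 2·t_prop = 115·5111.11 + 2·6.9 = 588000 μs.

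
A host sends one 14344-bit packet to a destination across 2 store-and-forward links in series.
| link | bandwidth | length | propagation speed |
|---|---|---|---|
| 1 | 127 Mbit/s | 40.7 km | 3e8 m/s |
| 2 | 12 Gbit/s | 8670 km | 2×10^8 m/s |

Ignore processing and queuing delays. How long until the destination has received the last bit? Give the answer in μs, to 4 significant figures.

43600 μs

Transmission delays (L/R per hop): 112.945, 1.19533 μs; sum = 114.14 μs.
Propagation delays (d/s per hop): 135.667, 43350 μs; sum = 43485.7 μs.
End-to-end = 43600 μs.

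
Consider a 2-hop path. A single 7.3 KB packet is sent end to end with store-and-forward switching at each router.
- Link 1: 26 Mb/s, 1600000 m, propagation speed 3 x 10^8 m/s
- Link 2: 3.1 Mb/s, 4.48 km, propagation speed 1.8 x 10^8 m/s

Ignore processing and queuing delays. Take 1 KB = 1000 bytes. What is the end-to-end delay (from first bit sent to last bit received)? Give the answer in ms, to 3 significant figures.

26.4 ms

L = 58400 bits.
Transmission delays (L/R per hop): 2.24615, 18.8387 ms; sum = 21.0849 ms.
Propagation delays (d/s per hop): 5.33333, 0.0248889 ms; sum = 5.35822 ms.
End-to-end = 26.4 ms.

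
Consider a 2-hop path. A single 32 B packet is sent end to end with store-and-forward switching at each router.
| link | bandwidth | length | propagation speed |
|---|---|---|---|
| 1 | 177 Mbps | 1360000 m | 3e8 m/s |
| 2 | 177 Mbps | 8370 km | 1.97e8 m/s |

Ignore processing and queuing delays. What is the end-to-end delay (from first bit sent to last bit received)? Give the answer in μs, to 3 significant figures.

47000 μs

L = 32 × 8 = 256 bits.
Transmission delay per hop = L/R = 256/177000000 = 1.44633 μs; 2 hops → 2.89266 μs.
Propagation delays (d/s per hop): 4533.33, 42487.3 μs; sum = 47020.6 μs.
End-to-end = 47000 μs.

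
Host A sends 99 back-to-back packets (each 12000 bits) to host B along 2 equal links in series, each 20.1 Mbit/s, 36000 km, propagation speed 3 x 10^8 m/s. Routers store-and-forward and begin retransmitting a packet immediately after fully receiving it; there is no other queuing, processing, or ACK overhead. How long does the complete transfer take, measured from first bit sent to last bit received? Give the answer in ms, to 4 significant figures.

Per-hop transmission t_tx = L/R = 12000/20100000 = 0.597015 ms.
Per-hop propagation t_prop = 36000000/300000000 = 120 ms.
Pipeline fill: first packet needs 2·t_tx to clear all hops; remaining 98 packets each add one t_tx.
Total = (2+99-1)·t_tx + 2·t_prop = 100·0.597015 + 2·120 = 299.7 ms.

299.7 ms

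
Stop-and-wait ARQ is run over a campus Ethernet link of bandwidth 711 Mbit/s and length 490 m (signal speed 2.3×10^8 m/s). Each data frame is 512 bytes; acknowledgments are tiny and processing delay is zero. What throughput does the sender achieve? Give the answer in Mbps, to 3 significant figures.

t_tx = L/R = 4096/711000000 = 5.7609e-06 s.
t_prop = 490/2.3e+08 = 2.13043e-06 s; RTT = 4.26087e-06 s.
Cycle = t_tx + RTT = 1.00218e-05 s.
Throughput = L / cycle = 4096 / 1.00218e-05 = 409 Mbps.

409 Mbps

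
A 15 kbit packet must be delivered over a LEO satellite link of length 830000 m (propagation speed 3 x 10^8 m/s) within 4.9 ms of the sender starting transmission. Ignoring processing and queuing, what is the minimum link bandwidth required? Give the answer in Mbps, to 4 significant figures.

Propagation delay = 830000 / 300000000 = 2.76667 ms.
Transmission budget = 4.9 − 2.76667 = 2.13333 ms.
R ≥ L / t_tx = 15000 bits / 0.00213333 s = 7.031 Mbps.

7.031 Mbps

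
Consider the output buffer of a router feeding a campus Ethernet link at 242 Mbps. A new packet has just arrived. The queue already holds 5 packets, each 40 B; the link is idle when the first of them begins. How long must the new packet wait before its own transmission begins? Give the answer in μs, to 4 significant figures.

6.612 μs

Each queued packet: L/R = 320/242000000 = 1.32231 μs.
5 queued → 6.61157 μs.
Queuing delay = 6.612 μs.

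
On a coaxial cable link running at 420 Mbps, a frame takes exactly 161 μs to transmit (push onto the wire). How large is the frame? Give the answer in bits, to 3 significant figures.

67600 bits

L = R × t_tx = 420000000 b/s × 0.000161 s = 67620 bits.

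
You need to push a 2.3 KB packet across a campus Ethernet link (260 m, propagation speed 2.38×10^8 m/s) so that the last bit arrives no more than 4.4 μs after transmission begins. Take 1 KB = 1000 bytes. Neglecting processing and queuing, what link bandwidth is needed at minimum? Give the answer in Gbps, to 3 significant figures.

L = 18400 bits.
Propagation delay = 260 / 238000000 = 1.09244 μs.
Transmission budget = 4.4 − 1.09244 = 3.30756 μs.
R ≥ L / t_tx = 18400 bits / 3.30756e-06 s = 5.56 Gbps.

5.56 Gbps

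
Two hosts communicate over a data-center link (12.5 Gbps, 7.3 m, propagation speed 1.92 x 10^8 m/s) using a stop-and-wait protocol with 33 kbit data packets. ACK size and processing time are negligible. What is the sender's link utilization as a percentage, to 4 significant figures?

97.20 %

t_tx = L/R = 33000/12500000000 = 2.64e-06 s.
t_prop = 7.3/192000000 = 3.80208e-08 s; RTT = 7.60417e-08 s.
Cycle = t_tx + RTT = 2.71604e-06 s.
Utilization = t_tx / cycle = 2.64e-06/2.71604e-06 = 97.20 %.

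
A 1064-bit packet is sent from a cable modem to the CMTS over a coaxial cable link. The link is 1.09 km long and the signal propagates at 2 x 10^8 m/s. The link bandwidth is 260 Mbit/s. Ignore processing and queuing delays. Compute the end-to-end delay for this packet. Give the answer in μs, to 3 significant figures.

9.54 μs

Transmission delay = L/R = 1064 / 260000000 = 4.09231 μs.
Propagation delay = d/s = 1090 m / 200000000 m/s = 5.45 μs.
Total = 9.54 μs.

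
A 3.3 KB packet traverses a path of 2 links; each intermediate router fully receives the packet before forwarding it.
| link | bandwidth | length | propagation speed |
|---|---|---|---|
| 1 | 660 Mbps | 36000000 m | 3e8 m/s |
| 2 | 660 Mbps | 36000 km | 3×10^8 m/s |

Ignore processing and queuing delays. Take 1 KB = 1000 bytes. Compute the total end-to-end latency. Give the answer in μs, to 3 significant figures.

L = 26400 bits.
Transmission delay per hop = L/R = 26400/660000000 = 40 μs; 2 hops → 80 μs.
Propagation delays (d/s per hop): 120000, 120000 μs; sum = 240000 μs.
End-to-end = 240000 μs.

240000 μs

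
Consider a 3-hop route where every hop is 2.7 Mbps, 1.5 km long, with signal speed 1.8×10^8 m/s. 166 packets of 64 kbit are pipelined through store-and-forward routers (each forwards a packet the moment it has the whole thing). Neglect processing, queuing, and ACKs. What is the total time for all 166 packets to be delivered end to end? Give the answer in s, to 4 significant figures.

3.982 s

Per-hop transmission t_tx = L/R = 64000/2700000 = 0.0237037 s.
Per-hop propagation t_prop = 1500/180000000 = 8.33333e-06 s.
Pipeline fill: first packet needs 3·t_tx to clear all hops; remaining 165 packets each add one t_tx.
Total = (3+166-1)·t_tx + 3·t_prop = 168·0.0237037 + 3·8.33333e-06 = 3.982 s.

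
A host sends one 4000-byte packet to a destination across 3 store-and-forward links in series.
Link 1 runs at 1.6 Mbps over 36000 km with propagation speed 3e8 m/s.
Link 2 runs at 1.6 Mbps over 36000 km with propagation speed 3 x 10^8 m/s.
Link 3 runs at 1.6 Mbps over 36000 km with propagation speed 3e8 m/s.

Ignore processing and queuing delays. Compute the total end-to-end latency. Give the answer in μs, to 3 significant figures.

L = 4000 × 8 = 32000 bits.
Transmission delay per hop = L/R = 32000/1600000 = 20000 μs; 3 hops → 60000 μs.
Propagation delays (d/s per hop): 120000, 120000, 120000 μs; sum = 360000 μs.
End-to-end = 420000 μs.

420000 μs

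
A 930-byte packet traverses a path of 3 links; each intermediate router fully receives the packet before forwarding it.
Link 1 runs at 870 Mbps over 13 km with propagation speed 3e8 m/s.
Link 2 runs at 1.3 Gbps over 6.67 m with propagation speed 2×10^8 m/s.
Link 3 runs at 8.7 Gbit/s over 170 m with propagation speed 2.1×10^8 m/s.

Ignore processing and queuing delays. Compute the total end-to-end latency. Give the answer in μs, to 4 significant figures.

L = 930 × 8 = 7440 bits.
Transmission delays (L/R per hop): 8.55172, 5.72308, 0.855172 μs; sum = 15.13 μs.
Propagation delays (d/s per hop): 43.3333, 0.03335, 0.809524 μs; sum = 44.1762 μs.
End-to-end = 59.31 μs.

59.31 μs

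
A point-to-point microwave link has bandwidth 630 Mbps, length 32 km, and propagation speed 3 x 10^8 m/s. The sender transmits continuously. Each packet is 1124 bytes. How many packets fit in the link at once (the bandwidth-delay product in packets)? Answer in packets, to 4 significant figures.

Propagation delay = 32000 / 300000000 = 0.000106667 s.
BDP = R × t_prop = 630000000 × 0.000106667 = 67200 bits.
In packets of 8992 bits: 7.473 packets.

7.473 packets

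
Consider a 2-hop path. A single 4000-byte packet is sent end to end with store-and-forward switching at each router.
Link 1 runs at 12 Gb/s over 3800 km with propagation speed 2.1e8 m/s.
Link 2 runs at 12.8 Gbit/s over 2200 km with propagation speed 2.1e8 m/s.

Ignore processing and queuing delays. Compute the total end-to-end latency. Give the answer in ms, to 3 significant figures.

28.6 ms

L = 4000 × 8 = 32000 bits.
Transmission delays (L/R per hop): 0.00266667, 0.0025 ms; sum = 0.00516667 ms.
Propagation delays (d/s per hop): 18.0952, 10.4762 ms; sum = 28.5714 ms.
End-to-end = 28.6 ms.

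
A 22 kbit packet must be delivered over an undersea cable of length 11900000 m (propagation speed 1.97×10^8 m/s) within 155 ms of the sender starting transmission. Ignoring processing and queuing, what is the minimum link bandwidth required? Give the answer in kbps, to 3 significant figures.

Propagation delay = 11900000 / 197000000 = 60.4061 ms.
Transmission budget = 155 − 60.4061 = 94.5939 ms.
R ≥ L / t_tx = 22000 bits / 0.0945939 s = 233 kbps.

233 kbps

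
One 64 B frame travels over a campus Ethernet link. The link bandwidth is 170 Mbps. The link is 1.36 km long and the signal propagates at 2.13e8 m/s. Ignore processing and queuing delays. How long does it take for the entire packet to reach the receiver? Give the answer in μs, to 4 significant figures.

L = 64 × 8 = 512 bits.
Transmission delay = L/R = 512 / 170000000 = 3.01176 μs.
Propagation delay = d/s = 1360 m / 213000000 m/s = 6.38498 μs.
Total = 9.397 μs.

9.397 μs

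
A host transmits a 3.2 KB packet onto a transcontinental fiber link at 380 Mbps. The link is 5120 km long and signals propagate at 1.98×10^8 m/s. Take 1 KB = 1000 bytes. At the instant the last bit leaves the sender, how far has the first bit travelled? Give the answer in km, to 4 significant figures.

13.34 km

t_tx = L/R = 25600/380000000 = 6.73684e-05 s.
Distance = s × t_tx = 198000000 × 6.73684e-05 = 13.34 km.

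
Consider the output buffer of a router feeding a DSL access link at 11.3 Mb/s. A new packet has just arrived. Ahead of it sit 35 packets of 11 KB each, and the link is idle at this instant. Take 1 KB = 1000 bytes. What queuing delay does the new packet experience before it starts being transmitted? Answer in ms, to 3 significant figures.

273 ms

Each queued packet: L/R = 88000/11300000 = 7.78761 ms.
35 queued → 272.566 ms.
Queuing delay = 273 ms.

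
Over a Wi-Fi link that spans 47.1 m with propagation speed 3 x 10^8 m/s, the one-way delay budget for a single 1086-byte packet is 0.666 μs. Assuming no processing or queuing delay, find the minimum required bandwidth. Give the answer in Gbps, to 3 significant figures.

17.1 Gbps

L = 8688 bits.
Propagation delay = 47.1 / 300000000 = 0.157 μs.
Transmission budget = 0.666 − 0.157 = 0.509 μs.
R ≥ L / t_tx = 8688 bits / 5.09e-07 s = 17.1 Gbps.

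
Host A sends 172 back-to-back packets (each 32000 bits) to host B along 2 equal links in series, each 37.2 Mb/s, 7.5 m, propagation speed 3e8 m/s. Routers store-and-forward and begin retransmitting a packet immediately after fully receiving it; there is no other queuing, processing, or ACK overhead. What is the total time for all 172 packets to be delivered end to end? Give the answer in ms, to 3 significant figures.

149 ms

Per-hop transmission t_tx = L/R = 32000/37200000 = 0.860215 ms.
Per-hop propagation t_prop = 7.5/300000000 = 2.5e-05 ms.
Pipeline fill: first packet needs 2·t_tx to clear all hops; remaining 171 packets each add one t_tx.
Total = (2+172-1)·t_tx + 2·t_prop = 173·0.860215 + 2·2.5e-05 = 149 ms.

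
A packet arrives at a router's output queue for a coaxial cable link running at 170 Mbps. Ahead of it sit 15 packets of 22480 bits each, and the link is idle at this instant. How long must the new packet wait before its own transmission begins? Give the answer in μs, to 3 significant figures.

Each queued packet: L/R = 22480/170000000 = 132.235 μs.
15 queued → 1983.53 μs.
Queuing delay = 1980 μs.

1980 μs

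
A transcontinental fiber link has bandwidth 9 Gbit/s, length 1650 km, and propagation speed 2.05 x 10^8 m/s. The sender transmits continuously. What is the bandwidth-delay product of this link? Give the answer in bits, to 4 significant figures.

Propagation delay = 1650000 / 2.05e+08 = 0.00804878 s.
BDP = R × t_prop = 9000000000 × 0.00804878 = 72439000 bits.

72440000 bits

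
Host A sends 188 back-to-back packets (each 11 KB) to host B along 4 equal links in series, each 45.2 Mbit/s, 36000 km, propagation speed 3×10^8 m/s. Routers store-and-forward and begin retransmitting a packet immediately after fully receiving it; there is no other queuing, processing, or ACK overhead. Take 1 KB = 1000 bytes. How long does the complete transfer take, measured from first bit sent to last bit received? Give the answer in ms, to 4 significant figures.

Per-hop transmission t_tx = L/R = 88000/45200000 = 1.9469 ms.
Per-hop propagation t_prop = 36000000/300000000 = 120 ms.
Pipeline fill: first packet needs 4·t_tx to clear all hops; remaining 187 packets each add one t_tx.
Total = (4+188-1)·t_tx + 4·t_prop = 191·1.9469 + 4·120 = 851.9 ms.

851.9 ms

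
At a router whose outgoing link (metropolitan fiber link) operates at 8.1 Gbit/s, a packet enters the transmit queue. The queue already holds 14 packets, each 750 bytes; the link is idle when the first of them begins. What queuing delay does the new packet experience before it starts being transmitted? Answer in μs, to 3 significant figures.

Each queued packet: L/R = 6000/8100000000 = 0.740741 μs.
14 queued → 10.3704 μs.
Queuing delay = 10.4 μs.

10.4 μs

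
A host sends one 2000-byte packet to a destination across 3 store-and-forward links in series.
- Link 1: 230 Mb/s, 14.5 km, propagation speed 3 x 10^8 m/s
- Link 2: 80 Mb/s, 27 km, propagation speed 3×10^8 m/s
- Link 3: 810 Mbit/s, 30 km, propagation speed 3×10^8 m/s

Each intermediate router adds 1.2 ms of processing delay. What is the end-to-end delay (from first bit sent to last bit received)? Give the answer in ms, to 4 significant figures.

L = 2000 × 8 = 16000 bits.
Transmission delays (L/R per hop): 0.0695652, 0.2, 0.0197531 ms; sum = 0.289318 ms.
Propagation delays (d/s per hop): 0.0483333, 0.09, 0.1 ms; sum = 0.238333 ms.
Processing at 2 router(s): 2 × 1.2 ms = 2.4 ms.
End-to-end = 2.928 ms.

2.928 ms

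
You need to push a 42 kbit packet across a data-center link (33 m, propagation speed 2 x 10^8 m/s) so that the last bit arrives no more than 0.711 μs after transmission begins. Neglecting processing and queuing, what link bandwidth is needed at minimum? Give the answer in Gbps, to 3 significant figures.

76.9 Gbps

Propagation delay = 33 / 200000000 = 0.165 μs.
Transmission budget = 0.711 − 0.165 = 0.546 μs.
R ≥ L / t_tx = 42000 bits / 5.46e-07 s = 76.9 Gbps.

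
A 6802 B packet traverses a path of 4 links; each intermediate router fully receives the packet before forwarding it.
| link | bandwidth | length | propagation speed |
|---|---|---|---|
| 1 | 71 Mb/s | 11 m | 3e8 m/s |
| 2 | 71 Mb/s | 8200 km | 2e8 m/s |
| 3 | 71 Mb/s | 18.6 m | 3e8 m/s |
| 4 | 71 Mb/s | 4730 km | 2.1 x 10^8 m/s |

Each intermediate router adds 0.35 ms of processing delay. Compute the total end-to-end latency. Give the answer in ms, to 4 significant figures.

L = 6802 × 8 = 54416 bits.
Transmission delay per hop = L/R = 54416/71000000 = 0.766423 ms; 4 hops → 3.06569 ms.
Propagation delays (d/s per hop): 3.66667e-05, 41, 6.2e-05, 22.5238 ms; sum = 63.5239 ms.
Processing at 3 router(s): 3 × 0.35 ms = 1.05 ms.
End-to-end = 67.64 ms.

67.64 ms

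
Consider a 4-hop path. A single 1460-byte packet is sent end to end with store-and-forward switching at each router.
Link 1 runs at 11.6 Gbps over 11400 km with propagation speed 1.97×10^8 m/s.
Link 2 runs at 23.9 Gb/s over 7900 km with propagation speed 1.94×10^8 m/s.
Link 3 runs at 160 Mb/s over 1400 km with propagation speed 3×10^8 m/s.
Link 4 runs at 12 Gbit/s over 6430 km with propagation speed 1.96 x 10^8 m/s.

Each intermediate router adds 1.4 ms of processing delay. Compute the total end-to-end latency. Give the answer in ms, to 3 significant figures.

140 ms

L = 1460 × 8 = 11680 bits.
Transmission delays (L/R per hop): 0.0010069, 0.000488703, 0.073, 0.000973333 ms; sum = 0.0754689 ms.
Propagation delays (d/s per hop): 57.868, 40.7216, 4.66667, 32.8061 ms; sum = 136.062 ms.
Processing at 3 router(s): 3 × 1.4 ms = 4.2 ms.
End-to-end = 140 ms.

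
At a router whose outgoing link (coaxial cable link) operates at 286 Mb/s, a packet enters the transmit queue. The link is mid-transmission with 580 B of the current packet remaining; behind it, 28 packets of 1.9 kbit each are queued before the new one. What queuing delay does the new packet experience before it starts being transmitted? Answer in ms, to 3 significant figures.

0.202 ms

Each queued packet: L/R = 1900/286000000 = 0.00664336 ms.
28 queued → 0.186014 ms.
Plus remaining 4640 bits of current packet: 0.0162238 ms.
Queuing delay = 0.202 ms.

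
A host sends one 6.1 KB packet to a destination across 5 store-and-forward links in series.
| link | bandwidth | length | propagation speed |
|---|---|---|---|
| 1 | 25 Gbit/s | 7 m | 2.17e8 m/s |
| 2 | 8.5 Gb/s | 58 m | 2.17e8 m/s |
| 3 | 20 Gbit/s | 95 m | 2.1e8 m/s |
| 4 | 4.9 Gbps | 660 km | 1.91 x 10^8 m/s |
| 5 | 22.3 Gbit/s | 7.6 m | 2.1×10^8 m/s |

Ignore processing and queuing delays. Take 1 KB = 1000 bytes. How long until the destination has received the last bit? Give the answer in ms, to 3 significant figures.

L = 48800 bits.
Transmission delays (L/R per hop): 0.001952, 0.00574118, 0.00244, 0.00995918, 0.00218834 ms; sum = 0.0222807 ms.
Propagation delays (d/s per hop): 3.22581e-05, 0.000267281, 0.000452381, 3.4555, 3.61905e-05 ms; sum = 3.45629 ms.
End-to-end = 3.48 ms.

3.48 ms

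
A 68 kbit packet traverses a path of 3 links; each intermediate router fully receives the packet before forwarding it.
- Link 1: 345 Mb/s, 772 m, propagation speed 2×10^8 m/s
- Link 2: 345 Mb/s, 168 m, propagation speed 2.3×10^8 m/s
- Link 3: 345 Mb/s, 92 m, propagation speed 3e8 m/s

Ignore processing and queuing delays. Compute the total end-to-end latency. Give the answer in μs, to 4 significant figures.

596.2 μs

L = 68000 bits.
Transmission delay per hop = L/R = 68000/345000000 = 197.101 μs; 3 hops → 591.304 μs.
Propagation delays (d/s per hop): 3.86, 0.730435, 0.306667 μs; sum = 4.8971 μs.
End-to-end = 596.2 μs.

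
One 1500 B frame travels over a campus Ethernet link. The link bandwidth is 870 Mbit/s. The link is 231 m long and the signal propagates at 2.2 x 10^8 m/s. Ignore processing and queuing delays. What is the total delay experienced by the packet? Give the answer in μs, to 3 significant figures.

14.8 μs

L = 1500 × 8 = 12000 bits.
Transmission delay = L/R = 12000 / 870000000 = 13.7931 μs.
Propagation delay = d/s = 231 m / 2.2e+08 m/s = 1.05 μs.
Total = 14.8 μs.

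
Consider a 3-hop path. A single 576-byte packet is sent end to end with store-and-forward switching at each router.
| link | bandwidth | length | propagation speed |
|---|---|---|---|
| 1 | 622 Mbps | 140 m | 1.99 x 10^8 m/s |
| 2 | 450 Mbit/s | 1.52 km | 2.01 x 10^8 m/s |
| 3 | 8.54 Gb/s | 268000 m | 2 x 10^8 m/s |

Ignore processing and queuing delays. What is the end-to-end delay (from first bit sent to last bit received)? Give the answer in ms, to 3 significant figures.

L = 576 × 8 = 4608 bits.
Transmission delays (L/R per hop): 0.00740836, 0.01024, 0.000539578 ms; sum = 0.0181879 ms.
Propagation delays (d/s per hop): 0.000703518, 0.00756219, 1.34 ms; sum = 1.34827 ms.
End-to-end = 1.37 ms.

1.37 ms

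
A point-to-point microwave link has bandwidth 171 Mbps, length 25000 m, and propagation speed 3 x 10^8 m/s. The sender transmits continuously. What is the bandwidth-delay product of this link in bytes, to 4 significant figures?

Propagation delay = 25000 / 300000000 = 8.33333e-05 s.
BDP = R × t_prop = 171000000 × 8.33333e-05 = 14250 bits.
In bytes: 14250/8 = 1781 bytes.

1781 bytes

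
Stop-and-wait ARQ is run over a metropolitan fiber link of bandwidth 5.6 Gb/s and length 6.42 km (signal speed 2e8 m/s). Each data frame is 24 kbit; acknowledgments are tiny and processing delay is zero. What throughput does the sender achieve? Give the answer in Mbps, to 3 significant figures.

350 Mbps

t_tx = L/R = 24000/5600000000 = 4.28571e-06 s.
t_prop = 6420/200000000 = 3.21e-05 s; RTT = 6.42e-05 s.
Cycle = t_tx + RTT = 6.84857e-05 s.
Throughput = L / cycle = 24000 / 6.84857e-05 = 350 Mbps.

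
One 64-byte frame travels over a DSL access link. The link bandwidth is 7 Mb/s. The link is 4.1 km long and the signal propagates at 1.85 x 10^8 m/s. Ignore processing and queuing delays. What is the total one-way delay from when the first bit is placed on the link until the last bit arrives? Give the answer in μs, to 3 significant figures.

L = 64 × 8 = 512 bits.
Transmission delay = L/R = 512 / 7000000 = 73.1429 μs.
Propagation delay = d/s = 4100 m / 185000000 m/s = 22.1622 μs.
Total = 95.3 μs.

95.3 μs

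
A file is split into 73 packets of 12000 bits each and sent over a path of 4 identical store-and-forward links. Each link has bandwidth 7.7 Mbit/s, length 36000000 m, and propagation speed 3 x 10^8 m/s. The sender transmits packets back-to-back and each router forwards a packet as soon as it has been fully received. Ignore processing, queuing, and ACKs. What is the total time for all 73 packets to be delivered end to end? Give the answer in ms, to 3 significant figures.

598 ms

Per-hop transmission t_tx = L/R = 12000/7700000 = 1.55844 ms.
Per-hop propagation t_prop = 36000000/300000000 = 120 ms.
Pipeline fill: first packet needs 4·t_tx to clear all hops; remaining 72 packets each add one t_tx.
Total = (4+73-1)·t_tx + 4·t_prop = 76·1.55844 + 4·120 = 598 ms.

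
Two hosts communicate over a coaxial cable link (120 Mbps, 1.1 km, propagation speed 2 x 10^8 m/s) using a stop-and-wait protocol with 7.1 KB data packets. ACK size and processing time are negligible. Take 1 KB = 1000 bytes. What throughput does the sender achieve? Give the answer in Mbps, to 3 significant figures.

t_tx = L/R = 56800/120000000 = 0.000473333 s.
t_prop = 1100/200000000 = 5.5e-06 s; RTT = 1.1e-05 s.
Cycle = t_tx + RTT = 0.000484333 s.
Throughput = L / cycle = 56800 / 0.000484333 = 117 Mbps.

117 Mbps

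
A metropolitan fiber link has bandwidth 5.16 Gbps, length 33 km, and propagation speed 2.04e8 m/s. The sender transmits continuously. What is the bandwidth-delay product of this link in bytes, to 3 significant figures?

104000 bytes

Propagation delay = 33000 / 204000000 = 0.000161765 s.
BDP = R × t_prop = 5160000000 × 0.000161765 = 834706 bits.
In bytes: 834706/8 = 104000 bytes.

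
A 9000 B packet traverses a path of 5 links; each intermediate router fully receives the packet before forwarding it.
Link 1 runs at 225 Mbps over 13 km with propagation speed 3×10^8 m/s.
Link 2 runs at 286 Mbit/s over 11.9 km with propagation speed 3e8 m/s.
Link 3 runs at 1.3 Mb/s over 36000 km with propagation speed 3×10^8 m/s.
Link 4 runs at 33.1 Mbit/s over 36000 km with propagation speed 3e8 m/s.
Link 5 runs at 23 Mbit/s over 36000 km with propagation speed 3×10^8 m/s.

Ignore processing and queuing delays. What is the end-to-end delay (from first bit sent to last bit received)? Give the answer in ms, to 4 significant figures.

L = 9000 × 8 = 72000 bits.
Transmission delays (L/R per hop): 0.32, 0.251748, 55.3846, 2.17523, 3.13043 ms; sum = 61.262 ms.
Propagation delays (d/s per hop): 0.0433333, 0.0396667, 120, 120, 120 ms; sum = 360.083 ms.
End-to-end = 421.3 ms.

421.3 ms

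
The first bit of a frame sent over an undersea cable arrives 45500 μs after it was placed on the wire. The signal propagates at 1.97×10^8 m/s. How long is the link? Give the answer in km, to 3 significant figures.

d = s × t_prop = 197000000 × 0.0455 = 8960 km.

8960 km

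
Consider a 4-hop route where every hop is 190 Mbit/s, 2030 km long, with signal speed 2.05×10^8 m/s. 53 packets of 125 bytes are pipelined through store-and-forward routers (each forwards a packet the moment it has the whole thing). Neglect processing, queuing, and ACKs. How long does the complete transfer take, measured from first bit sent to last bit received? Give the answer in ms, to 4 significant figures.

Per-hop transmission t_tx = L/R = 1000/190000000 = 0.00526316 ms.
Per-hop propagation t_prop = 2030000/2.05e+08 = 9.90244 ms.
Pipeline fill: first packet needs 4·t_tx to clear all hops; remaining 52 packets each add one t_tx.
Total = (4+53-1)·t_tx + 4·t_prop = 56·0.00526316 + 4·9.90244 = 39.90 ms.

39.90 ms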